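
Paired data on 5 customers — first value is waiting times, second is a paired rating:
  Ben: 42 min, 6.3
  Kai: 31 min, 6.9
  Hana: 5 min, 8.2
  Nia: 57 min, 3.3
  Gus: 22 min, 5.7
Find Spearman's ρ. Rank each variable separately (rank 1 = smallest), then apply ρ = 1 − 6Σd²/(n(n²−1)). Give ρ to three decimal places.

-0.700

Ranks of variable 1: 4, 3, 1, 5, 2
Ranks of variable 2: 3, 4, 5, 1, 2
d = r₁ − r₂: 1, -1, -4, 4, 0
d²: 1, 1, 16, 16, 0; Σd² = 34
ρ = 1 − 6·34/(5·24) = 1 − 204/120 = -0.700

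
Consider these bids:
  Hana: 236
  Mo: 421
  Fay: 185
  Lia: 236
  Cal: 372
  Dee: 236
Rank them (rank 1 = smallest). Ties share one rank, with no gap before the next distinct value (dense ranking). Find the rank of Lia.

2

Sorted (ascending): 185, 236, 236, 236, 372, 421
The 3 values of 236 share dense rank 2.
Remaining distinct values take the next consecutive integers.
Lia has value 236 → rank 2.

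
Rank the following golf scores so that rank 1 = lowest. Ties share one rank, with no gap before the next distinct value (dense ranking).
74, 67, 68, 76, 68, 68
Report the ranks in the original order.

3, 1, 2, 4, 2, 2

Sorted (ascending): 67, 68, 68, 68, 74, 76
The 3 values of 68 share dense rank 2.
Remaining distinct values take the next consecutive integers.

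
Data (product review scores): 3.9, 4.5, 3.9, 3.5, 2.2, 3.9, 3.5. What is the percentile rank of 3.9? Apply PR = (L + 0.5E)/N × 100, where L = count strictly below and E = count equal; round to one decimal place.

N = 7.
Strictly below 3.9: 3. Equal to 3.9: 3.
PR = (3 + 0.5·3)/7 × 100 = 64.3

64.3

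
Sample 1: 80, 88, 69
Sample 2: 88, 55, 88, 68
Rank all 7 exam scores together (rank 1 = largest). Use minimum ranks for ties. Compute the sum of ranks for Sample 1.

10

Sorted (descending): 88, 88, 88, 80, 69, 68, 55
The 3 values of 88 occupy positions 1–3 → each gets rank 1.
Sample 1 values → pooled ranks: 80→4, 88→1, 69→5
Rank sum = 4 + 1 + 5 = 10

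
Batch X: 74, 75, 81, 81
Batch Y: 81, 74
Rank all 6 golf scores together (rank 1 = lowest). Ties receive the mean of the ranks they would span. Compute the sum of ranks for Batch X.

14.5

Sorted (ascending): 74, 74, 75, 81, 81, 81
The 2 values of 74 occupy positions 1–2 → average rank (1+2)/2 = 1.5.
The 3 values of 81 occupy positions 4–6 → average rank 5.
Batch X values → pooled ranks: 74→1.5, 75→3, 81→5, 81→5
Rank sum = 1.5 + 3 + 5 + 5 = 14.5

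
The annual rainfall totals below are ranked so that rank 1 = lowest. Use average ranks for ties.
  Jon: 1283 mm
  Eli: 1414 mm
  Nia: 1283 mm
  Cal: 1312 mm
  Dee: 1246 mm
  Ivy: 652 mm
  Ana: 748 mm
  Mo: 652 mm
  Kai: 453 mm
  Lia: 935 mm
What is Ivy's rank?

Sorted (ascending): 453, 652, 652, 748, 935, 1246, 1283, 1283, 1312, 1414
The 2 values of 652 occupy positions 2–3 → average rank (2+3)/2 = 2.5.
The 2 values of 1283 occupy positions 7–8 → average rank (7+8)/2 = 7.5.
Ivy has value 652 mm → rank 2.5.

2.5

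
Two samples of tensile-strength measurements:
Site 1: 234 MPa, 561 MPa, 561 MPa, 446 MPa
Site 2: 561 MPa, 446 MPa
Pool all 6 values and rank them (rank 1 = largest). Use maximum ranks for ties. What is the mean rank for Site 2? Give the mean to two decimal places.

4.00

Sorted (descending): 561, 561, 561, 446, 446, 234
The 3 values of 561 occupy positions 1–3 → each gets rank 3.
The 2 values of 446 occupy positions 4–5 → each gets rank 5.
Site 2 values → pooled ranks: 561→3, 446→5
Mean rank = (3 + 5) / 2 = 4.00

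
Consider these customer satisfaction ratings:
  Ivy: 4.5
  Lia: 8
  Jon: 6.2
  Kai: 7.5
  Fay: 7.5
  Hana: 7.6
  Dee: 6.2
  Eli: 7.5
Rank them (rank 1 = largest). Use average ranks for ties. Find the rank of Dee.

Sorted (descending): 8, 7.6, 7.5, 7.5, 7.5, 6.2, 6.2, 4.5
The 3 values of 7.5 occupy positions 3–5 → average rank 4.
The 2 values of 6.2 occupy positions 6–7 → average rank (6+7)/2 = 6.5.
Dee has value 6.2 → rank 6.5.

6.5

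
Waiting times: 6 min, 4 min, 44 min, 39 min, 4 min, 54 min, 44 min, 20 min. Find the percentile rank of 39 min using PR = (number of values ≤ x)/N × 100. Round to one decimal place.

62.5

N = 8.
Strictly below 39: 4. Equal to 39: 1.
PR = 5/8 × 100 = 62.5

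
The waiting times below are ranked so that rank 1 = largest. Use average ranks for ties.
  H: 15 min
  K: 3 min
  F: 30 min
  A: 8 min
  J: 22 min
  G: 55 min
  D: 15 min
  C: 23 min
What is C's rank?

3

Sorted (descending): 55, 30, 23, 22, 15, 15, 8, 3
The 2 values of 15 occupy positions 5–6 → average rank (5+6)/2 = 5.5.
C has value 23 min → rank 3.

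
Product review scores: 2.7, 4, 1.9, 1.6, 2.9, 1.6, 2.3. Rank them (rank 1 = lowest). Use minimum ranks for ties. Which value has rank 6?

2.9

Sorted (ascending): 1.6, 1.6, 1.9, 2.3, 2.7, 2.9, 4
The 2 values of 1.6 occupy positions 1–2 → each gets rank 1.
Rank 6 → value 2.9.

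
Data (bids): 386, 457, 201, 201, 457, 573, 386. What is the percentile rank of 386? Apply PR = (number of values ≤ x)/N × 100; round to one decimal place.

N = 7.
Strictly below 386: 2. Equal to 386: 2.
PR = 4/7 × 100 = 57.1

57.1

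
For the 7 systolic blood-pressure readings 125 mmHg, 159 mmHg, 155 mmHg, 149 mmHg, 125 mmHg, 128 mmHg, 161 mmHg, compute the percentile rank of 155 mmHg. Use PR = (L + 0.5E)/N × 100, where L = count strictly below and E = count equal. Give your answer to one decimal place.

64.3

N = 7.
Strictly below 155: 4. Equal to 155: 1.
PR = (4 + 0.5·1)/7 × 100 = 64.3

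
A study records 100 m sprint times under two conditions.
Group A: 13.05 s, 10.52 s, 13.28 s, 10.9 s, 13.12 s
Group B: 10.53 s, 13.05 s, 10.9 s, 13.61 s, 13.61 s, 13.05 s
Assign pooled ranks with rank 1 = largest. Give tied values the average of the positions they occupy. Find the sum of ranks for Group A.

Sorted (descending): 13.61, 13.61, 13.28, 13.12, 13.05, 13.05, 13.05, 10.9, 10.9, 10.53, 10.52
The 2 values of 13.61 occupy positions 1–2 → average rank (1+2)/2 = 1.5.
The 3 values of 13.05 occupy positions 5–7 → average rank 6.
The 2 values of 10.9 occupy positions 8–9 → average rank (8+9)/2 = 8.5.
Group A values → pooled ranks: 13.05→6, 10.52→11, 13.28→3, 10.9→8.5, 13.12→4
Rank sum = 6 + 11 + 3 + 8.5 + 4 = 32.5

32.5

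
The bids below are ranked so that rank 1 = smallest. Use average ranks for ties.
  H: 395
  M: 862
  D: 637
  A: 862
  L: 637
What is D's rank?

Sorted (ascending): 395, 637, 637, 862, 862
The 2 values of 637 occupy positions 2–3 → average rank (2+3)/2 = 2.5.
The 2 values of 862 occupy positions 4–5 → average rank (4+5)/2 = 4.5.
D has value 637 → rank 2.5.

2.5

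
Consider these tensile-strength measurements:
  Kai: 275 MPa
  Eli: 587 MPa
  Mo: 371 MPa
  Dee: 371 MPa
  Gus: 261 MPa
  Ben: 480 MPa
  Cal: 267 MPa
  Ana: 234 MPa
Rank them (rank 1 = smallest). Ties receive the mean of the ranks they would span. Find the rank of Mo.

5.5

Sorted (ascending): 234, 261, 267, 275, 371, 371, 480, 587
The 2 values of 371 occupy positions 5–6 → average rank (5+6)/2 = 5.5.
Mo has value 371 MPa → rank 5.5.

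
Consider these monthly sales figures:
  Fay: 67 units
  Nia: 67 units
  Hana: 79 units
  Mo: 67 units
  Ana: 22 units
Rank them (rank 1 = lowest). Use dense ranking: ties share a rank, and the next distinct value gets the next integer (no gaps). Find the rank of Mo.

Sorted (ascending): 22, 67, 67, 67, 79
The 3 values of 67 share dense rank 2.
Remaining distinct values take the next consecutive integers.
Mo has value 67 units → rank 2.

2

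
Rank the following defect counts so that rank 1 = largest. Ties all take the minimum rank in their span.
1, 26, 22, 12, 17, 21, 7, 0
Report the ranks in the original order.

7, 1, 2, 5, 4, 3, 6, 8

Sorted (descending): 26, 22, 21, 17, 12, 7, 1, 0
No ties — each value takes its position as its rank.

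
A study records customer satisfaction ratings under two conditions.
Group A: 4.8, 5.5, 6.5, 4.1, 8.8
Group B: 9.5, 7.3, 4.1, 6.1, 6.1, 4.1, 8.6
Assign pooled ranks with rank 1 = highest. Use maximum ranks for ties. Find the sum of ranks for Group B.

46

Sorted (descending): 9.5, 8.8, 8.6, 7.3, 6.5, 6.1, 6.1, 5.5, 4.8, 4.1, 4.1, 4.1
The 2 values of 6.1 occupy positions 6–7 → each gets rank 7.
The 3 values of 4.1 occupy positions 10–12 → each gets rank 12.
Group B values → pooled ranks: 9.5→1, 7.3→4, 4.1→12, 6.1→7, 6.1→7, 4.1→12, 8.6→3
Rank sum = 1 + 4 + 12 + 7 + 7 + 12 + 3 = 46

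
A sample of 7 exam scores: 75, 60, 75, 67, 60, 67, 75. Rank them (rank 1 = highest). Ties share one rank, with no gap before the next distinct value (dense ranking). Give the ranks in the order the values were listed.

Sorted (descending): 75, 75, 75, 67, 67, 60, 60
The 3 values of 75 share dense rank 1.
The 2 values of 67 share dense rank 2.
The 2 values of 60 share dense rank 3.

1, 3, 1, 2, 3, 2, 1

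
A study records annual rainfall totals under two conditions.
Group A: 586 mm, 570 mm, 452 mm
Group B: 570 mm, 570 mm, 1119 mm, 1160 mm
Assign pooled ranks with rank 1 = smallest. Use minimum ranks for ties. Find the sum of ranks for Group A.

Sorted (ascending): 452, 570, 570, 570, 586, 1119, 1160
The 3 values of 570 occupy positions 2–4 → each gets rank 2.
Group A values → pooled ranks: 586→5, 570→2, 452→1
Rank sum = 5 + 2 + 1 = 8

8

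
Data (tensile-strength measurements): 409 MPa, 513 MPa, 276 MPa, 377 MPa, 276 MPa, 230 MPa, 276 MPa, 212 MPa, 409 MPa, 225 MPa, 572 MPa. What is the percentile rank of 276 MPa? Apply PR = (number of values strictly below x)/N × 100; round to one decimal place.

N = 11.
Strictly below 276: 3. Equal to 276: 3.
PR = 3/11 × 100 = 27.3

27.3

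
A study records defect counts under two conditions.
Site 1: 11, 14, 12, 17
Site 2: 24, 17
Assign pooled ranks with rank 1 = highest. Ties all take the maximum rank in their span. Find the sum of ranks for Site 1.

18

Sorted (descending): 24, 17, 17, 14, 12, 11
The 2 values of 17 occupy positions 2–3 → each gets rank 3.
Site 1 values → pooled ranks: 11→6, 14→4, 12→5, 17→3
Rank sum = 6 + 4 + 5 + 3 = 18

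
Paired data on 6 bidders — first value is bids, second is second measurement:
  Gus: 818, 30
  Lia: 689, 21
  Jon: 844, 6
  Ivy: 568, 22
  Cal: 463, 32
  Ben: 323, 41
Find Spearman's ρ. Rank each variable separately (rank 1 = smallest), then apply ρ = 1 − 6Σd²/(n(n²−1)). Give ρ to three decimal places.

-0.829

Ranks of variable 1: 5, 4, 6, 3, 2, 1
Ranks of variable 2: 4, 2, 1, 3, 5, 6
d = r₁ − r₂: 1, 2, 5, 0, -3, -5
d²: 1, 4, 25, 0, 9, 25; Σd² = 64
ρ = 1 − 6·64/(6·35) = 1 − 384/210 = -0.829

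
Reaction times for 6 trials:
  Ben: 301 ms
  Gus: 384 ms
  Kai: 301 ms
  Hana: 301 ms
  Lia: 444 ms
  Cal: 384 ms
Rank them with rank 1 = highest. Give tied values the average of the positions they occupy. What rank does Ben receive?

Sorted (descending): 444, 384, 384, 301, 301, 301
The 2 values of 384 occupy positions 2–3 → average rank (2+3)/2 = 2.5.
The 3 values of 301 occupy positions 4–6 → average rank 5.
Ben has value 301 ms → rank 5.

5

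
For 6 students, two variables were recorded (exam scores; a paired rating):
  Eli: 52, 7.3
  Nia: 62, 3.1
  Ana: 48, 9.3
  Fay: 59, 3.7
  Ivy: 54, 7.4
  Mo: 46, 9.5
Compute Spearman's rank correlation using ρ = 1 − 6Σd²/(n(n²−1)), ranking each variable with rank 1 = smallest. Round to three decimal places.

Ranks of variable 1: 3, 6, 2, 5, 4, 1
Ranks of variable 2: 3, 1, 5, 2, 4, 6
d = r₁ − r₂: 0, 5, -3, 3, 0, -5
d²: 0, 25, 9, 9, 0, 25; Σd² = 68
ρ = 1 − 6·68/(6·35) = 1 − 408/210 = -0.943

-0.943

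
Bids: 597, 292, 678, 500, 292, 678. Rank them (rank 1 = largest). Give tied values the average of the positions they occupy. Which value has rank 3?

597

Sorted (descending): 678, 678, 597, 500, 292, 292
The 2 values of 678 occupy positions 1–2 → average rank (1+2)/2 = 1.5.
The 2 values of 292 occupy positions 5–6 → average rank (5+6)/2 = 5.5.
Rank 3 → value 597.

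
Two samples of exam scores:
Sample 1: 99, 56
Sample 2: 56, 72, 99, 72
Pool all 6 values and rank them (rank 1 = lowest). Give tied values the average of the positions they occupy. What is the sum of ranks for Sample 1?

Sorted (ascending): 56, 56, 72, 72, 99, 99
The 2 values of 56 occupy positions 1–2 → average rank (1+2)/2 = 1.5.
The 2 values of 72 occupy positions 3–4 → average rank (3+4)/2 = 3.5.
The 2 values of 99 occupy positions 5–6 → average rank (5+6)/2 = 5.5.
Sample 1 values → pooled ranks: 99→5.5, 56→1.5
Rank sum = 5.5 + 1.5 = 7

7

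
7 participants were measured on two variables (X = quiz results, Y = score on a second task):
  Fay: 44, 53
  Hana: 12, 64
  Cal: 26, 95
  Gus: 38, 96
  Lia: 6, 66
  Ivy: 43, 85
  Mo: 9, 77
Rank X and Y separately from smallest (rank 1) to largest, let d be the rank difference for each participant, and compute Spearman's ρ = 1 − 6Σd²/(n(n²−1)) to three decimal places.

Ranks of variable 1: 7, 3, 4, 5, 1, 6, 2
Ranks of variable 2: 1, 2, 6, 7, 3, 5, 4
d = r₁ − r₂: 6, 1, -2, -2, -2, 1, -2
d²: 36, 1, 4, 4, 4, 1, 4; Σd² = 54
ρ = 1 − 6·54/(7·48) = 1 − 324/336 = 0.036

0.036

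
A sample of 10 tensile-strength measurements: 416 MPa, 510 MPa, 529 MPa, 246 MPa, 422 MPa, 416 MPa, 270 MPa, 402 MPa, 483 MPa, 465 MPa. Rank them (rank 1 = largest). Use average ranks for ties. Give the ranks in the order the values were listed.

Sorted (descending): 529, 510, 483, 465, 422, 416, 416, 402, 270, 246
The 2 values of 416 occupy positions 6–7 → average rank (6+7)/2 = 6.5.

6.5, 2, 1, 10, 5, 6.5, 9, 8, 3, 4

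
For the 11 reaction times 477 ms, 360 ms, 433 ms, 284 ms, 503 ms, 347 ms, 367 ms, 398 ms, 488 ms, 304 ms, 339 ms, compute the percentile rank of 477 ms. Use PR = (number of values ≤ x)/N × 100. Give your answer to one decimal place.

81.8

N = 11.
Strictly below 477: 8. Equal to 477: 1.
PR = 9/11 × 100 = 81.8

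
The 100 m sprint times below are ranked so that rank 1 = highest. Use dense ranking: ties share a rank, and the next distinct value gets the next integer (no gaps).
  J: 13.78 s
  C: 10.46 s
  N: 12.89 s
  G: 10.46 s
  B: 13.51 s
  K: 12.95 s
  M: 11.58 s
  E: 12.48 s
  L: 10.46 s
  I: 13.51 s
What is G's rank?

Sorted (descending): 13.78, 13.51, 13.51, 12.95, 12.89, 12.48, 11.58, 10.46, 10.46, 10.46
The 2 values of 13.51 share dense rank 2.
The 3 values of 10.46 share dense rank 7.
Remaining distinct values take the next consecutive integers.
G has value 10.46 s → rank 7.

7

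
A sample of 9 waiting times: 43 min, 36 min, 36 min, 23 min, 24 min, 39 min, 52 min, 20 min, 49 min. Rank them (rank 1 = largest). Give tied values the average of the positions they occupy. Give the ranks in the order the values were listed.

Sorted (descending): 52, 49, 43, 39, 36, 36, 24, 23, 20
The 2 values of 36 occupy positions 5–6 → average rank (5+6)/2 = 5.5.

3, 5.5, 5.5, 8, 7, 4, 1, 9, 2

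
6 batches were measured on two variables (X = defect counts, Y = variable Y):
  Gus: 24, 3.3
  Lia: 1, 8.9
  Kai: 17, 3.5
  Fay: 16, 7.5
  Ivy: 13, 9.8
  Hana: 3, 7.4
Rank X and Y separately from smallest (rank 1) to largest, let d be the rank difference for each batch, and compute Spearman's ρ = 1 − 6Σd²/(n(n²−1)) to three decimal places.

Ranks of variable 1: 6, 1, 5, 4, 3, 2
Ranks of variable 2: 1, 5, 2, 4, 6, 3
d = r₁ − r₂: 5, -4, 3, 0, -3, -1
d²: 25, 16, 9, 0, 9, 1; Σd² = 60
ρ = 1 − 6·60/(6·35) = 1 − 360/210 = -0.714

-0.714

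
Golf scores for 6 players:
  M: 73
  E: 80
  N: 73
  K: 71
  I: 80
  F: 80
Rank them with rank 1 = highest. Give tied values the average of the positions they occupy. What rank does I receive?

2

Sorted (descending): 80, 80, 80, 73, 73, 71
The 3 values of 80 occupy positions 1–3 → average rank 2.
The 2 values of 73 occupy positions 4–5 → average rank (4+5)/2 = 4.5.
I has value 80 → rank 2.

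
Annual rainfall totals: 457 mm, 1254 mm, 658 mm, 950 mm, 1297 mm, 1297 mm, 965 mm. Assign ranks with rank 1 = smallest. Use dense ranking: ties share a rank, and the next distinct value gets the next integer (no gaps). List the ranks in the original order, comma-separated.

Sorted (ascending): 457, 658, 950, 965, 1254, 1297, 1297
The 2 values of 1297 share dense rank 6.
Remaining distinct values take the next consecutive integers.

1, 5, 2, 3, 6, 6, 4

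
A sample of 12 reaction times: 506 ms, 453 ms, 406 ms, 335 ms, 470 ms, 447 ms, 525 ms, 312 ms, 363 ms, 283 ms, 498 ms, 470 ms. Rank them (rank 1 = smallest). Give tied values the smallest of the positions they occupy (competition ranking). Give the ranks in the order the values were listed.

11, 7, 5, 3, 8, 6, 12, 2, 4, 1, 10, 8

Sorted (ascending): 283, 312, 335, 363, 406, 447, 453, 470, 470, 498, 506, 525
The 2 values of 470 occupy positions 8–9 → each gets rank 8.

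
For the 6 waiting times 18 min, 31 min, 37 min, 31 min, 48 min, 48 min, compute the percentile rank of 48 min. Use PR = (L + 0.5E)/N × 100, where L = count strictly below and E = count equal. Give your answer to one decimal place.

83.3

N = 6.
Strictly below 48: 4. Equal to 48: 2.
PR = (4 + 0.5·2)/6 × 100 = 83.3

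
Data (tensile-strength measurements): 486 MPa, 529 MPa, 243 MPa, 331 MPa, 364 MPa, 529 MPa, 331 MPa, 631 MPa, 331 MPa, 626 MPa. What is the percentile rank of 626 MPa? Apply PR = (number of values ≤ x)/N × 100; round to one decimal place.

N = 10.
Strictly below 626: 8. Equal to 626: 1.
PR = 9/10 × 100 = 90.0

90.0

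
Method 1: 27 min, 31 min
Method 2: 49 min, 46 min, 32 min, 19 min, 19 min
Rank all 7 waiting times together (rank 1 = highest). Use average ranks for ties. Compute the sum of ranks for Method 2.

Sorted (descending): 49, 46, 32, 31, 27, 19, 19
The 2 values of 19 occupy positions 6–7 → average rank (6+7)/2 = 6.5.
Method 2 values → pooled ranks: 49→1, 46→2, 32→3, 19→6.5, 19→6.5
Rank sum = 1 + 2 + 3 + 6.5 + 6.5 = 19

19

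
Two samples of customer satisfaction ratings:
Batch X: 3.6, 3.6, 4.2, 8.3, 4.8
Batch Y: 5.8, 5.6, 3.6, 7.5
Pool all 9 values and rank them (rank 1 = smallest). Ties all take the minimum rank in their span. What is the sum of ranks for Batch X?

Sorted (ascending): 3.6, 3.6, 3.6, 4.2, 4.8, 5.6, 5.8, 7.5, 8.3
The 3 values of 3.6 occupy positions 1–3 → each gets rank 1.
Batch X values → pooled ranks: 3.6→1, 3.6→1, 4.2→4, 8.3→9, 4.8→5
Rank sum = 1 + 1 + 4 + 9 + 5 = 20

20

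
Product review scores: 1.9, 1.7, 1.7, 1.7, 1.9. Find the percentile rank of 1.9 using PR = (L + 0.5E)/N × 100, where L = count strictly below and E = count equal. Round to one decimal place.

80.0

N = 5.
Strictly below 1.9: 3. Equal to 1.9: 2.
PR = (3 + 0.5·2)/5 × 100 = 80.0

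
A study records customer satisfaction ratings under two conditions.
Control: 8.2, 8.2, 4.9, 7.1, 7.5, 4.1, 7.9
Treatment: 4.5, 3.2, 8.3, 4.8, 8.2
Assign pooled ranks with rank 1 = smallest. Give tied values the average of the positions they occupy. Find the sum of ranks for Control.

48

Sorted (ascending): 3.2, 4.1, 4.5, 4.8, 4.9, 7.1, 7.5, 7.9, 8.2, 8.2, 8.2, 8.3
The 3 values of 8.2 occupy positions 9–11 → average rank 10.
Control values → pooled ranks: 8.2→10, 8.2→10, 4.9→5, 7.1→6, 7.5→7, 4.1→2, 7.9→8
Rank sum = 10 + 10 + 5 + 6 + 7 + 2 + 8 = 48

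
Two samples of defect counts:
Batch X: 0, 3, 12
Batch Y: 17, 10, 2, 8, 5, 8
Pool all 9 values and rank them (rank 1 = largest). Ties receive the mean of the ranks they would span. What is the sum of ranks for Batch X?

Sorted (descending): 17, 12, 10, 8, 8, 5, 3, 2, 0
The 2 values of 8 occupy positions 4–5 → average rank (4+5)/2 = 4.5.
Batch X values → pooled ranks: 0→9, 3→7, 12→2
Rank sum = 9 + 7 + 2 = 18

18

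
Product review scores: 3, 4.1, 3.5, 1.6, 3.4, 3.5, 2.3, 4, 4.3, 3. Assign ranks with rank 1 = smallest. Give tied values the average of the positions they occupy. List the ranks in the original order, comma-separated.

Sorted (ascending): 1.6, 2.3, 3, 3, 3.4, 3.5, 3.5, 4, 4.1, 4.3
The 2 values of 3 occupy positions 3–4 → average rank (3+4)/2 = 3.5.
The 2 values of 3.5 occupy positions 6–7 → average rank (6+7)/2 = 6.5.

3.5, 9, 6.5, 1, 5, 6.5, 2, 8, 10, 3.5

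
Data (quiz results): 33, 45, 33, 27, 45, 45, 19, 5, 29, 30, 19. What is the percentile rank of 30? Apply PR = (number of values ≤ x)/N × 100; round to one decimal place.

N = 11.
Strictly below 30: 5. Equal to 30: 1.
PR = 6/11 × 100 = 54.5

54.5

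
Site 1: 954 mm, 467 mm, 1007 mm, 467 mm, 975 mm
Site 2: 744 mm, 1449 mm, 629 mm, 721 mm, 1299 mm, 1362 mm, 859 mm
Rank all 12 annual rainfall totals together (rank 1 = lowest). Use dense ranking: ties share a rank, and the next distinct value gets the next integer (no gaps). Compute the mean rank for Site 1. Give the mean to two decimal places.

4.60

Sorted (ascending): 467, 467, 629, 721, 744, 859, 954, 975, 1007, 1299, 1362, 1449
The 2 values of 467 share dense rank 1.
Remaining distinct values take the next consecutive integers.
Site 1 values → pooled ranks: 954→6, 467→1, 1007→8, 467→1, 975→7
Mean rank = (6 + 1 + 8 + 1 + 7) / 5 = 4.60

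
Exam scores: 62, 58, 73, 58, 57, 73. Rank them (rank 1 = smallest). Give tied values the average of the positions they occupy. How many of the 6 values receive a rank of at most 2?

1

Sorted (ascending): 57, 58, 58, 62, 73, 73
The 2 values of 58 occupy positions 2–3 → average rank (2+3)/2 = 2.5.
The 2 values of 73 occupy positions 5–6 → average rank (5+6)/2 = 5.5.
Ranks ≤ 2: {1} → 1 value.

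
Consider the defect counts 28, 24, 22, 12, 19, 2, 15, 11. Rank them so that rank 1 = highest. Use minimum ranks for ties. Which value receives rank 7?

11

Sorted (descending): 28, 24, 22, 19, 15, 12, 11, 2
No ties — each value takes its position as its rank.
Rank 7 → value 11.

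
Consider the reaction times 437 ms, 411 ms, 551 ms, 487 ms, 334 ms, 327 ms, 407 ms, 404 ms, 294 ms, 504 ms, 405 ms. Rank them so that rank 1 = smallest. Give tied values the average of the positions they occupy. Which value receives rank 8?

Sorted (ascending): 294, 327, 334, 404, 405, 407, 411, 437, 487, 504, 551
No ties — each value takes its position as its rank.
Rank 8 → value 437.

437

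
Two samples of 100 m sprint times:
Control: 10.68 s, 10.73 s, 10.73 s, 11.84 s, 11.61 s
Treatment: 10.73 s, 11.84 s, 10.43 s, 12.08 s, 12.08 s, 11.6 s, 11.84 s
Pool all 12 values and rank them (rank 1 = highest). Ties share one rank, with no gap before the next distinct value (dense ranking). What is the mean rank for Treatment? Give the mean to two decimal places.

3.14

Sorted (descending): 12.08, 12.08, 11.84, 11.84, 11.84, 11.61, 11.6, 10.73, 10.73, 10.73, 10.68, 10.43
The 2 values of 12.08 share dense rank 1.
The 3 values of 11.84 share dense rank 2.
The 3 values of 10.73 share dense rank 5.
Remaining distinct values take the next consecutive integers.
Treatment values → pooled ranks: 10.73→5, 11.84→2, 10.43→7, 12.08→1, 12.08→1, 11.6→4, 11.84→2
Mean rank = (5 + 2 + 7 + 1 + 1 + 4 + 2) / 7 = 3.14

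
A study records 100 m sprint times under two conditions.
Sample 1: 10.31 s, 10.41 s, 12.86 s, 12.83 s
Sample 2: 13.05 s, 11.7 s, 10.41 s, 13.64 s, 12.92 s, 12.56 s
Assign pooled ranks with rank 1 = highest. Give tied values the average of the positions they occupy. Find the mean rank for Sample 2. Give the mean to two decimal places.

Sorted (descending): 13.64, 13.05, 12.92, 12.86, 12.83, 12.56, 11.7, 10.41, 10.41, 10.31
The 2 values of 10.41 occupy positions 8–9 → average rank (8+9)/2 = 8.5.
Sample 2 values → pooled ranks: 13.05→2, 11.7→7, 10.41→8.5, 13.64→1, 12.92→3, 12.56→6
Mean rank = (2 + 7 + 8.5 + 1 + 3 + 6) / 6 = 4.58

4.58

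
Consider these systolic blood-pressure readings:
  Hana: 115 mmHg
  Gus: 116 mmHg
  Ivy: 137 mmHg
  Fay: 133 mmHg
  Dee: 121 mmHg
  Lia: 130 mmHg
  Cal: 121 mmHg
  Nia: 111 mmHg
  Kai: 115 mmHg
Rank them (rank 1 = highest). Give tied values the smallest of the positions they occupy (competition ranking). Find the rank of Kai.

7

Sorted (descending): 137, 133, 130, 121, 121, 116, 115, 115, 111
The 2 values of 121 occupy positions 4–5 → each gets rank 4.
The 2 values of 115 occupy positions 7–8 → each gets rank 7.
Kai has value 115 mmHg → rank 7.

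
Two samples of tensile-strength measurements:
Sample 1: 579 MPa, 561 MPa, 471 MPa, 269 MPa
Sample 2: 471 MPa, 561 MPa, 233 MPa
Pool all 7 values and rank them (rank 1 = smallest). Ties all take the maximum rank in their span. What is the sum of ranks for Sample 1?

19

Sorted (ascending): 233, 269, 471, 471, 561, 561, 579
The 2 values of 471 occupy positions 3–4 → each gets rank 4.
The 2 values of 561 occupy positions 5–6 → each gets rank 6.
Sample 1 values → pooled ranks: 579→7, 561→6, 471→4, 269→2
Rank sum = 7 + 6 + 4 + 2 = 19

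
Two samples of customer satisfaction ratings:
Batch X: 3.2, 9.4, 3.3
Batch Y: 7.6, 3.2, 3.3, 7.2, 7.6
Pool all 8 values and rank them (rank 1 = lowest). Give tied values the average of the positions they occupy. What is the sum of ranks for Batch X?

13

Sorted (ascending): 3.2, 3.2, 3.3, 3.3, 7.2, 7.6, 7.6, 9.4
The 2 values of 3.2 occupy positions 1–2 → average rank (1+2)/2 = 1.5.
The 2 values of 3.3 occupy positions 3–4 → average rank (3+4)/2 = 3.5.
The 2 values of 7.6 occupy positions 6–7 → average rank (6+7)/2 = 6.5.
Batch X values → pooled ranks: 3.2→1.5, 9.4→8, 3.3→3.5
Rank sum = 1.5 + 8 + 3.5 = 13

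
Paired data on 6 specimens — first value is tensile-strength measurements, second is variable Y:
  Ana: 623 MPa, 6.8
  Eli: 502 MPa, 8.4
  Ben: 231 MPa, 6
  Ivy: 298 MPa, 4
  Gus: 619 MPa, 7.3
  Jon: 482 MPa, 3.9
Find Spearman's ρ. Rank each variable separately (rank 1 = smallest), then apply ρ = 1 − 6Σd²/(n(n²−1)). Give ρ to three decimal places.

Ranks of variable 1: 6, 4, 1, 2, 5, 3
Ranks of variable 2: 4, 6, 3, 2, 5, 1
d = r₁ − r₂: 2, -2, -2, 0, 0, 2
d²: 4, 4, 4, 0, 0, 4; Σd² = 16
ρ = 1 − 6·16/(6·35) = 1 − 96/210 = 0.543

0.543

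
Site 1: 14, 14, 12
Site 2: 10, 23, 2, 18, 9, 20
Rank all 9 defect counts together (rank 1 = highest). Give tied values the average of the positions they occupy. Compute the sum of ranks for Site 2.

Sorted (descending): 23, 20, 18, 14, 14, 12, 10, 9, 2
The 2 values of 14 occupy positions 4–5 → average rank (4+5)/2 = 4.5.
Site 2 values → pooled ranks: 10→7, 23→1, 2→9, 18→3, 9→8, 20→2
Rank sum = 7 + 1 + 9 + 3 + 8 + 2 = 30

30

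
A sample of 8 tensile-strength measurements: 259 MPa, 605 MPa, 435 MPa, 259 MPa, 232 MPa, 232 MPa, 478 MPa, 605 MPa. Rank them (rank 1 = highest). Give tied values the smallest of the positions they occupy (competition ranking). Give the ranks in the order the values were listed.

5, 1, 4, 5, 7, 7, 3, 1

Sorted (descending): 605, 605, 478, 435, 259, 259, 232, 232
The 2 values of 605 occupy positions 1–2 → each gets rank 1.
The 2 values of 259 occupy positions 5–6 → each gets rank 5.
The 2 values of 232 occupy positions 7–8 → each gets rank 7.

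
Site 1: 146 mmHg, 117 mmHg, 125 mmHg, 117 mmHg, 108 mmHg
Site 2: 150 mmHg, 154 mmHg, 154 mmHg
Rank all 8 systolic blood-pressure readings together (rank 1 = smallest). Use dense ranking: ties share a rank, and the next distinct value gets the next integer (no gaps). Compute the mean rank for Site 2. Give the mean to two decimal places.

Sorted (ascending): 108, 117, 117, 125, 146, 150, 154, 154
The 2 values of 117 share dense rank 2.
The 2 values of 154 share dense rank 6.
Remaining distinct values take the next consecutive integers.
Site 2 values → pooled ranks: 150→5, 154→6, 154→6
Mean rank = (5 + 6 + 6) / 3 = 5.67

5.67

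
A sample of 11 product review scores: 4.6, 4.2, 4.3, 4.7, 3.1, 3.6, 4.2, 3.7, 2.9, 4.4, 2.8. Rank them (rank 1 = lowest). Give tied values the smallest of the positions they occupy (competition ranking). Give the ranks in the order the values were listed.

10, 6, 8, 11, 3, 4, 6, 5, 2, 9, 1

Sorted (ascending): 2.8, 2.9, 3.1, 3.6, 3.7, 4.2, 4.2, 4.3, 4.4, 4.6, 4.7
The 2 values of 4.2 occupy positions 6–7 → each gets rank 6.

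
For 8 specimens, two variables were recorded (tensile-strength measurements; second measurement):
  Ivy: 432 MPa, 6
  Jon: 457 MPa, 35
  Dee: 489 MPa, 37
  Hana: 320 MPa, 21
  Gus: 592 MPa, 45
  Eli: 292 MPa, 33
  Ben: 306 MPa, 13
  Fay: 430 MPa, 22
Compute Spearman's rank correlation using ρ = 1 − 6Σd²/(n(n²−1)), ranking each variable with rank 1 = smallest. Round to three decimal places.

0.619

Ranks of variable 1: 5, 6, 7, 3, 8, 1, 2, 4
Ranks of variable 2: 1, 6, 7, 3, 8, 5, 2, 4
d = r₁ − r₂: 4, 0, 0, 0, 0, -4, 0, 0
d²: 16, 0, 0, 0, 0, 16, 0, 0; Σd² = 32
ρ = 1 − 6·32/(8·63) = 1 − 192/504 = 0.619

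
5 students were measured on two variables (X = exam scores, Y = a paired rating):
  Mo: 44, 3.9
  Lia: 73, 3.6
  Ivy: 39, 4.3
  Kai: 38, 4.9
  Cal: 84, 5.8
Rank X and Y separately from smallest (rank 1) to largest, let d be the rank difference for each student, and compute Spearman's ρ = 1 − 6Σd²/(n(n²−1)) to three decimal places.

0.000

Ranks of variable 1: 3, 4, 2, 1, 5
Ranks of variable 2: 2, 1, 3, 4, 5
d = r₁ − r₂: 1, 3, -1, -3, 0
d²: 1, 9, 1, 9, 0; Σd² = 20
ρ = 1 − 6·20/(5·24) = 1 − 120/120 = 0.000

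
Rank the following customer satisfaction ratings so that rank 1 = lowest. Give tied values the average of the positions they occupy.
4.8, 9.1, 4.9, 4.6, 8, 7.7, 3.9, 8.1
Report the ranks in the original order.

3, 8, 4, 2, 6, 5, 1, 7

Sorted (ascending): 3.9, 4.6, 4.8, 4.9, 7.7, 8, 8.1, 9.1
No ties — each value takes its position as its rank.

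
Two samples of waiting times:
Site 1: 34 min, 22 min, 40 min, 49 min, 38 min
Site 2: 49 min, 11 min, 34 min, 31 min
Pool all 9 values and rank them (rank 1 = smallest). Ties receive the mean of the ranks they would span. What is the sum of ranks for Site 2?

17

Sorted (ascending): 11, 22, 31, 34, 34, 38, 40, 49, 49
The 2 values of 34 occupy positions 4–5 → average rank (4+5)/2 = 4.5.
The 2 values of 49 occupy positions 8–9 → average rank (8+9)/2 = 8.5.
Site 2 values → pooled ranks: 49→8.5, 11→1, 34→4.5, 31→3
Rank sum = 8.5 + 1 + 4.5 + 3 = 17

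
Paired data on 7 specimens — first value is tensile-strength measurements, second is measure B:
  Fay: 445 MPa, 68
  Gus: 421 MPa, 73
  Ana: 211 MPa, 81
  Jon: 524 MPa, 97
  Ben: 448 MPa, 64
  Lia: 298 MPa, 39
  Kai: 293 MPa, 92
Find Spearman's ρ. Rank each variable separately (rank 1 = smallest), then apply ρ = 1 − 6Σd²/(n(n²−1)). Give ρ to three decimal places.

0.000

Ranks of variable 1: 5, 4, 1, 7, 6, 3, 2
Ranks of variable 2: 3, 4, 5, 7, 2, 1, 6
d = r₁ − r₂: 2, 0, -4, 0, 4, 2, -4
d²: 4, 0, 16, 0, 16, 4, 16; Σd² = 56
ρ = 1 − 6·56/(7·48) = 1 − 336/336 = 0.000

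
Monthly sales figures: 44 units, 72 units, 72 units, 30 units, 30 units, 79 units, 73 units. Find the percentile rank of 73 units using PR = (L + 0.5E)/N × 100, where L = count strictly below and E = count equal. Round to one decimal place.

78.6

N = 7.
Strictly below 73: 5. Equal to 73: 1.
PR = (5 + 0.5·1)/7 × 100 = 78.6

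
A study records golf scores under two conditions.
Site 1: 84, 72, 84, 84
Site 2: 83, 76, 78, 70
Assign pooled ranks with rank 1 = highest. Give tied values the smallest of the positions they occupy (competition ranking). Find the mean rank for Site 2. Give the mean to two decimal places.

Sorted (descending): 84, 84, 84, 83, 78, 76, 72, 70
The 3 values of 84 occupy positions 1–3 → each gets rank 1.
Site 2 values → pooled ranks: 83→4, 76→6, 78→5, 70→8
Mean rank = (4 + 6 + 5 + 8) / 4 = 5.75

5.75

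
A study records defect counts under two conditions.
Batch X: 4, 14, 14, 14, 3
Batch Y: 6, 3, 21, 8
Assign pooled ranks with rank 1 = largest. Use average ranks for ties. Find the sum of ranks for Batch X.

Sorted (descending): 21, 14, 14, 14, 8, 6, 4, 3, 3
The 3 values of 14 occupy positions 2–4 → average rank 3.
The 2 values of 3 occupy positions 8–9 → average rank (8+9)/2 = 8.5.
Batch X values → pooled ranks: 4→7, 14→3, 14→3, 14→3, 3→8.5
Rank sum = 7 + 3 + 3 + 3 + 8.5 = 24.5

24.5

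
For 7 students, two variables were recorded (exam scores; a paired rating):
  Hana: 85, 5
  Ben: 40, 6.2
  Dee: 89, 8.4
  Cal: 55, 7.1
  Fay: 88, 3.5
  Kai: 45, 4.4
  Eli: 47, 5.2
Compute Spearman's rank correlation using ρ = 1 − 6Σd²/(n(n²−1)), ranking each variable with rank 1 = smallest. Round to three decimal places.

Ranks of variable 1: 5, 1, 7, 4, 6, 2, 3
Ranks of variable 2: 3, 5, 7, 6, 1, 2, 4
d = r₁ − r₂: 2, -4, 0, -2, 5, 0, -1
d²: 4, 16, 0, 4, 25, 0, 1; Σd² = 50
ρ = 1 − 6·50/(7·48) = 1 − 300/336 = 0.107

0.107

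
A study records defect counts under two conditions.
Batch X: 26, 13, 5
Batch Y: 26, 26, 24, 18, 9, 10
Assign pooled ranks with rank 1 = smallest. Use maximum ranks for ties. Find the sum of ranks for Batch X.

14

Sorted (ascending): 5, 9, 10, 13, 18, 24, 26, 26, 26
The 3 values of 26 occupy positions 7–9 → each gets rank 9.
Batch X values → pooled ranks: 26→9, 13→4, 5→1
Rank sum = 9 + 4 + 1 = 14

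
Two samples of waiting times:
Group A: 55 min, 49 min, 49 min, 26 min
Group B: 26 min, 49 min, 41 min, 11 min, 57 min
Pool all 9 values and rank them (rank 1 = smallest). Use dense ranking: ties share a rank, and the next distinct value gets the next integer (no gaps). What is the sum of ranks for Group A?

15

Sorted (ascending): 11, 26, 26, 41, 49, 49, 49, 55, 57
The 2 values of 26 share dense rank 2.
The 3 values of 49 share dense rank 4.
Remaining distinct values take the next consecutive integers.
Group A values → pooled ranks: 55→5, 49→4, 49→4, 26→2
Rank sum = 5 + 4 + 4 + 2 = 15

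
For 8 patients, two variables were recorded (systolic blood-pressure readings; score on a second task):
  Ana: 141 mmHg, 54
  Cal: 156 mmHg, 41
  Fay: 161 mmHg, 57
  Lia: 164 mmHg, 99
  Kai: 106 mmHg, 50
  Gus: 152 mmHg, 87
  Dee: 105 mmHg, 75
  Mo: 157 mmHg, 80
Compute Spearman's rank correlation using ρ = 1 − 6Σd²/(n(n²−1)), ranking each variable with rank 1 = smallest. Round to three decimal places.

Ranks of variable 1: 3, 5, 7, 8, 2, 4, 1, 6
Ranks of variable 2: 3, 1, 4, 8, 2, 7, 5, 6
d = r₁ − r₂: 0, 4, 3, 0, 0, -3, -4, 0
d²: 0, 16, 9, 0, 0, 9, 16, 0; Σd² = 50
ρ = 1 − 6·50/(8·63) = 1 − 300/504 = 0.405

0.405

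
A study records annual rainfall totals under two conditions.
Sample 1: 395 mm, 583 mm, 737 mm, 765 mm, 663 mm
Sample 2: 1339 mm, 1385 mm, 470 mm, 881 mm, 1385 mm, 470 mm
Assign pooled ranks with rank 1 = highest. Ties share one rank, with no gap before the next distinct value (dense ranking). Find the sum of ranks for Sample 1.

Sorted (descending): 1385, 1385, 1339, 881, 765, 737, 663, 583, 470, 470, 395
The 2 values of 1385 share dense rank 1.
The 2 values of 470 share dense rank 8.
Remaining distinct values take the next consecutive integers.
Sample 1 values → pooled ranks: 395→9, 583→7, 737→5, 765→4, 663→6
Rank sum = 9 + 7 + 5 + 4 + 6 = 31

31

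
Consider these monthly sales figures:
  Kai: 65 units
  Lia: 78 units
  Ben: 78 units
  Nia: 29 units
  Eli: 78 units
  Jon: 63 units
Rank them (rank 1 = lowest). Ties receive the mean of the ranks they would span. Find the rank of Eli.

Sorted (ascending): 29, 63, 65, 78, 78, 78
The 3 values of 78 occupy positions 4–6 → average rank 5.
Eli has value 78 units → rank 5.

5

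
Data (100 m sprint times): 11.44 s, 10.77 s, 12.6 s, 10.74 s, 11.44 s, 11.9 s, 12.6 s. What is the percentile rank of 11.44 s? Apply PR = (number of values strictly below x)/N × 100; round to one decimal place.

28.6

N = 7.
Strictly below 11.44: 2. Equal to 11.44: 2.
PR = 2/7 × 100 = 28.6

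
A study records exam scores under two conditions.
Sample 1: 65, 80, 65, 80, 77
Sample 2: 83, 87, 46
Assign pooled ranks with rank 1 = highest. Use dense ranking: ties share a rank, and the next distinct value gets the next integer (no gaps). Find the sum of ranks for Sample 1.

Sorted (descending): 87, 83, 80, 80, 77, 65, 65, 46
The 2 values of 80 share dense rank 3.
The 2 values of 65 share dense rank 5.
Remaining distinct values take the next consecutive integers.
Sample 1 values → pooled ranks: 65→5, 80→3, 65→5, 80→3, 77→4
Rank sum = 5 + 3 + 5 + 3 + 4 = 20

20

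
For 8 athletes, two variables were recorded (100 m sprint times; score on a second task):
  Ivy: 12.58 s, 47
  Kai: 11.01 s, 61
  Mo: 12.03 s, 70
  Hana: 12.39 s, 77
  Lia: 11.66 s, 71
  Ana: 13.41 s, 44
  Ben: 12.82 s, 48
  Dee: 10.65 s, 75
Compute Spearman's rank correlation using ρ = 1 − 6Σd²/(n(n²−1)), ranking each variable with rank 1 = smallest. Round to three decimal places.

-0.667

Ranks of variable 1: 6, 2, 4, 5, 3, 8, 7, 1
Ranks of variable 2: 2, 4, 5, 8, 6, 1, 3, 7
d = r₁ − r₂: 4, -2, -1, -3, -3, 7, 4, -6
d²: 16, 4, 1, 9, 9, 49, 16, 36; Σd² = 140
ρ = 1 − 6·140/(8·63) = 1 − 840/504 = -0.667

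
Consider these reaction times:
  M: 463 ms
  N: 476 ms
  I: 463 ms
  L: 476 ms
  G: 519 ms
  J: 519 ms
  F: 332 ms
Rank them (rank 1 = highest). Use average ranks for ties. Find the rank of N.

Sorted (descending): 519, 519, 476, 476, 463, 463, 332
The 2 values of 519 occupy positions 1–2 → average rank (1+2)/2 = 1.5.
The 2 values of 476 occupy positions 3–4 → average rank (3+4)/2 = 3.5.
The 2 values of 463 occupy positions 5–6 → average rank (5+6)/2 = 5.5.
N has value 476 ms → rank 3.5.

3.5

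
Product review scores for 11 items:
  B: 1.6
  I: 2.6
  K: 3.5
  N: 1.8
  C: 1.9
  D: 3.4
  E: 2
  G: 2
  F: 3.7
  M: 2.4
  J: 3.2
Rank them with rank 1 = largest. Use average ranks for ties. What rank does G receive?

7.5

Sorted (descending): 3.7, 3.5, 3.4, 3.2, 2.6, 2.4, 2, 2, 1.9, 1.8, 1.6
The 2 values of 2 occupy positions 7–8 → average rank (7+8)/2 = 7.5.
G has value 2 → rank 7.5.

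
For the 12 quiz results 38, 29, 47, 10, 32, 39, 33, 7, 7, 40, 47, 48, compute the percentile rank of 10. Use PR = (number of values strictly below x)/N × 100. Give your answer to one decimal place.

N = 12.
Strictly below 10: 2. Equal to 10: 1.
PR = 2/12 × 100 = 16.7

16.7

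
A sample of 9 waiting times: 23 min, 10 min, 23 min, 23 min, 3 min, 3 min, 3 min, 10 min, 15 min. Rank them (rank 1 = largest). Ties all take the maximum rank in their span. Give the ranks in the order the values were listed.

3, 6, 3, 3, 9, 9, 9, 6, 4

Sorted (descending): 23, 23, 23, 15, 10, 10, 3, 3, 3
The 3 values of 23 occupy positions 1–3 → each gets rank 3.
The 2 values of 10 occupy positions 5–6 → each gets rank 6.
The 3 values of 3 occupy positions 7–9 → each gets rank 9.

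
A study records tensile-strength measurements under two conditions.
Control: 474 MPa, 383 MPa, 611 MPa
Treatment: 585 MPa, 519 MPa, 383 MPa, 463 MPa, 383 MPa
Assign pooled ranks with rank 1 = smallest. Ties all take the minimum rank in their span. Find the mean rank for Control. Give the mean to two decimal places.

4.67

Sorted (ascending): 383, 383, 383, 463, 474, 519, 585, 611
The 3 values of 383 occupy positions 1–3 → each gets rank 1.
Control values → pooled ranks: 474→5, 383→1, 611→8
Mean rank = (5 + 1 + 8) / 3 = 4.67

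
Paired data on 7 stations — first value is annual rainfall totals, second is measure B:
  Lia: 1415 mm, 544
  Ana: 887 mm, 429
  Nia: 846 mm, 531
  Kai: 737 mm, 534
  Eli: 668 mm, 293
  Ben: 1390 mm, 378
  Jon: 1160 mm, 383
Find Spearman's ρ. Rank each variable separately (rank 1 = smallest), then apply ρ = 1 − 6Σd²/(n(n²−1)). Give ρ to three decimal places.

Ranks of variable 1: 7, 4, 3, 2, 1, 6, 5
Ranks of variable 2: 7, 4, 5, 6, 1, 2, 3
d = r₁ − r₂: 0, 0, -2, -4, 0, 4, 2
d²: 0, 0, 4, 16, 0, 16, 4; Σd² = 40
ρ = 1 − 6·40/(7·48) = 1 − 240/336 = 0.286

0.286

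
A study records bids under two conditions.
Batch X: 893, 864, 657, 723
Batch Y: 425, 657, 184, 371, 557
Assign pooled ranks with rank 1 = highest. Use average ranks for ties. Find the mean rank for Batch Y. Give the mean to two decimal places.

Sorted (descending): 893, 864, 723, 657, 657, 557, 425, 371, 184
The 2 values of 657 occupy positions 4–5 → average rank (4+5)/2 = 4.5.
Batch Y values → pooled ranks: 425→7, 657→4.5, 184→9, 371→8, 557→6
Mean rank = (7 + 4.5 + 9 + 8 + 6) / 5 = 6.90

6.90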